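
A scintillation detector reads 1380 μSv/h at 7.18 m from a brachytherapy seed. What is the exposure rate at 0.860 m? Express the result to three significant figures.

Applying the 1/r² law, the rate at 0.860 m is
(7.18/0.860)² = 69.70, so 1380 × 69.70 = 96190 μSv/h.

96200 μSv/h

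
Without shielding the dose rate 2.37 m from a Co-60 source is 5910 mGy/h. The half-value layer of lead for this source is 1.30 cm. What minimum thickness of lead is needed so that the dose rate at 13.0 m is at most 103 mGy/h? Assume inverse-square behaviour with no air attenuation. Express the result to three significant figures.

At 13.0 m, distance alone gives (2.37/13.0)² = 0.03324, so 5910 × 0.03324 = 196.4 mGy/h.
Further attenuation needed: 196.4/103 = 1.907.
n = log₂(1.907) = 0.9313 half-value layers.
Thickness = 0.9313 × 1.30 cm = 1.211 cm.

1.21 cm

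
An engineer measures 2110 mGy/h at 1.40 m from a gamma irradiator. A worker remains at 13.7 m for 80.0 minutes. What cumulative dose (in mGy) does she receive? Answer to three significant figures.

By the inverse-square law, rate at 13.7 m:
2110 × (1.40/13.7)² = 2110 × 0.01044 = 22.03 mGy/h.
Dose = rate × time = 22.03 mGy/h × 1.333 h = 29.37 mGy.

29.4 mGy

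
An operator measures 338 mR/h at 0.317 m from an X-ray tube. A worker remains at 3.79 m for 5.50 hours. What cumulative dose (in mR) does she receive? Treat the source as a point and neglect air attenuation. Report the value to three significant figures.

13.0 mR

Intensity scales as (d₁/d₂)², so rate at 3.79 m:
338 × (0.317/3.79)² = 338 × 0.006996 = 2.365 mR/h.
Dose = rate × time = 2.365 mR/h × 5.500 h = 13.01 mR.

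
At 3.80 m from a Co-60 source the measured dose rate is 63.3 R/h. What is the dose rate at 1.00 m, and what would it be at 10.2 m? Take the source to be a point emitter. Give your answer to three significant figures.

914 R/h; 8.79 R/h

Intensity scales as (d₁/d₂)², so
At 1.00 m: (3.80/1.00)² = 14.44, so 63.3 × 14.44 = 914.1 R/h
At 10.2 m: 914.1 × (1.00/10.2)² = 914.1 × 0.009612 = 8.786 R/h.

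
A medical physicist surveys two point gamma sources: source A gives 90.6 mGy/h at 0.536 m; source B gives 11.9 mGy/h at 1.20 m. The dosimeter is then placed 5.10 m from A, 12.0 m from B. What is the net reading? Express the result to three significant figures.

1.12 mGy/h

Each source contributes Iᵢ·(dᵢ/rᵢ)²; contributions add.
A: 90.6 × (0.536/5.10)² = 1.001 mGy/h
B: 11.9 × (1.20/12.0)² = 0.1190 mGy/h
Total = 1.001 + 0.1190 = 1.120 mGy/h.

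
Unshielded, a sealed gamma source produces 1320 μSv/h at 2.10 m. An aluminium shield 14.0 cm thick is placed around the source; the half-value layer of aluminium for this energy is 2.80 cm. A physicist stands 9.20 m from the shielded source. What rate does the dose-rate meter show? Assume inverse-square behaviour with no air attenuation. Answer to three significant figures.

2.15 μSv/h

Distance alone: (2.10/9.20)² = 0.05210, so 1320 × 0.05210 = 68.77 μSv/h.
Shield: 14.0/2.80 = 5.000 half-value layers → attenuation 2^(−5.000) = 0.03125.
Combined: 68.77 × 0.03125 = 2.149 μSv/h.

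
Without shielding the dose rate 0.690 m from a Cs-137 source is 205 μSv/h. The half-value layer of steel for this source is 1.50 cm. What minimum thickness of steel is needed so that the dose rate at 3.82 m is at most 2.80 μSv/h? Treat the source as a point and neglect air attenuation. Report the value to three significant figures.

At 3.82 m, distance alone gives 205 × (0.690/3.82)² = 205 × 0.03263 = 6.689 μSv/h.
Further attenuation needed: 6.689/2.80 = 2.389.
n = log₂(2.389) = 1.256 half-value layers.
Thickness = 1.256 × 1.50 cm = 1.884 cm.

1.88 cm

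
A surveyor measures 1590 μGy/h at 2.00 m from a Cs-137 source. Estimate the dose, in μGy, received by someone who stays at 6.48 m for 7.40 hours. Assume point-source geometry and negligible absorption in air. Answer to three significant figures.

1120 μGy

Intensity scales as (d₁/d₂)², so rate at 6.48 m:
(2.00/6.48)² = 0.09526, so 1590 × 0.09526 = 151.5 μGy/h.
Dose = rate × time = 151.5 μGy/h × 7.400 h = 1121 μGy.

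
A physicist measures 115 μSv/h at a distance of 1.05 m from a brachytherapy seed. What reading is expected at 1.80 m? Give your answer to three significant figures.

Applying the 1/r² law, the rate at 1.80 m is
(1.05/1.80)² = 0.3403, so 115 × 0.3403 = 39.13 μSv/h.

39.1 μSv/h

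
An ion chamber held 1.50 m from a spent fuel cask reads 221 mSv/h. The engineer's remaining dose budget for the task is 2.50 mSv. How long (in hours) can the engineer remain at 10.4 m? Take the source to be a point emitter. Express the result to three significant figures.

0.544 h

By the inverse-square law, rate at 10.4 m:
(1.50/10.4)² = 0.02080, so 221 × 0.02080 = 4.597 mSv/h.
Stay time = 2.50 mSv ÷ 4.597 mSv/h = 0.5438 h.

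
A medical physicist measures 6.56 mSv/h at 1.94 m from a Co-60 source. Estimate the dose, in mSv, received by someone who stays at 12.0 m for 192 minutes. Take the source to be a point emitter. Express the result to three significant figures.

Using I₁d₁² = I₂d₂², rate at 12.0 m:
(1.94/12.0)² = 0.02614, so 6.56 × 0.02614 = 0.1715 mSv/h.
Dose = rate × time = 0.1715 mSv/h × 3.200 h = 0.5488 mSv.

0.549 mSv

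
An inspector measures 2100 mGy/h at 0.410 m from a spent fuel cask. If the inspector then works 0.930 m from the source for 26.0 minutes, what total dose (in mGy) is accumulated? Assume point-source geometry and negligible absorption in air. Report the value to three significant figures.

Applying the 1/r² law, rate at 0.930 m:
(0.410/0.930)² = 0.1944, so 2100 × 0.1944 = 408.2 mGy/h.
Dose = rate × time = 408.2 mGy/h × 0.4333 h = 176.9 mGy.

177 mGy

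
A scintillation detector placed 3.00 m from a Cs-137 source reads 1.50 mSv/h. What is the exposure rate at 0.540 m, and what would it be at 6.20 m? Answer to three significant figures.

46.3 mSv/h; 0.351 mSv/h

Since intensity falls as 1/r²,
At 0.540 m: (3.00/0.540)² = 30.86, so 1.50 × 30.86 = 46.29 mSv/h
At 6.20 m: (0.540/6.20)² = 0.007586, so 46.29 × 0.007586 = 0.3512 mSv/h.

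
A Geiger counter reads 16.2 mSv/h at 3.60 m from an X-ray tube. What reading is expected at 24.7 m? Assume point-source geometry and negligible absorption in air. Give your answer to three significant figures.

By the inverse-square law, the rate at 24.7 m is
16.2 × (3.60/24.7)² = 16.2 × 0.02124 = 0.3441 mSv/h.

0.344 mSv/h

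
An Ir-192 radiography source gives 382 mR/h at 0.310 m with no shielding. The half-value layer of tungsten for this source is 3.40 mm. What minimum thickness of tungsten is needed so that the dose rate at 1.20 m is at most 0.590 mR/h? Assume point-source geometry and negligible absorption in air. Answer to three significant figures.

At 1.20 m, distance alone gives 382 × (0.310/1.20)² = 382 × 0.06674 = 25.49 mR/h.
Further attenuation needed: 25.49/0.590 = 43.20.
n = log₂(43.20) = 5.433 half-value layers.
Thickness = 5.433 × 3.40 mm = 18.47 mm.

18.5 mm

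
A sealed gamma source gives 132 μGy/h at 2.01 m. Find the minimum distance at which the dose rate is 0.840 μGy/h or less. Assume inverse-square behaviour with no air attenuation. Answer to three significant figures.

25.2 m

Applying the 1/r² law, d₂ = d₁·√(I₁/I₂).
I₁/I₂ = 132/0.840 = 157.1, so d₂ = 2.01 × √157.1 = 25.19 m.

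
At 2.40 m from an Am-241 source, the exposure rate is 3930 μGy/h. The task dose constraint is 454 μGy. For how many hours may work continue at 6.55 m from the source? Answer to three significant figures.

0.860 h

Using I₁d₁² = I₂d₂², rate at 6.55 m:
3930 × (2.40/6.55)² = 3930 × 0.1343 = 527.8 μGy/h.
Stay time = 454 μGy ÷ 527.8 μGy/h = 0.8602 h.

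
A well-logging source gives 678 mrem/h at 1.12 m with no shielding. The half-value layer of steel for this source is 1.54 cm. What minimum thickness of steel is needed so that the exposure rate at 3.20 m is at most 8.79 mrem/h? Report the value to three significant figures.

At 3.20 m, distance alone gives (1.12/3.20)² = 0.1225, so 678 × 0.1225 = 83.05 mrem/h.
Further attenuation needed: 83.05/8.79 = 9.448.
n = log₂(9.448) = 3.240 half-value layers.
Thickness = 3.240 × 1.54 cm = 4.990 cm.

4.99 cm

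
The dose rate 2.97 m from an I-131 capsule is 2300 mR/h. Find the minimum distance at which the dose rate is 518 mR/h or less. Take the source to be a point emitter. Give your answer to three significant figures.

6.26 m

Applying the 1/r² law, d₂ = d₁·√(I₁/I₂).
I₁/I₂ = 2300/518 = 4.440, so d₂ = 2.97 × √4.440 = 6.258 m.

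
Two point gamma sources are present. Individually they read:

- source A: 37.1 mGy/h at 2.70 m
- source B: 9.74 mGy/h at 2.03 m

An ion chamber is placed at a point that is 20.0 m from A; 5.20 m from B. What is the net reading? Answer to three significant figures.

By superposition, sum each source's inverse-square contribution:
A: 37.1 × (2.70/20.0)² = 0.6761 mGy/h
B: 9.74 × (2.03/5.20)² = 1.484 mGy/h
Total = 0.6761 + 1.484 = 2.160 mGy/h.

2.16 mGy/h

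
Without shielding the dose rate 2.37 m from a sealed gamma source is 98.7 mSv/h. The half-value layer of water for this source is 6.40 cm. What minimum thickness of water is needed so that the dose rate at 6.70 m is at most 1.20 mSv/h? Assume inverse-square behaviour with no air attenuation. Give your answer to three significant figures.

At 6.70 m, distance alone gives (2.37/6.70)² = 0.1251, so 98.7 × 0.1251 = 12.35 mSv/h.
Further attenuation needed: 12.35/1.20 = 10.29.
n = log₂(10.29) = 3.363 half-value layers.
Thickness = 3.363 × 6.40 cm = 21.52 cm.

21.5 cm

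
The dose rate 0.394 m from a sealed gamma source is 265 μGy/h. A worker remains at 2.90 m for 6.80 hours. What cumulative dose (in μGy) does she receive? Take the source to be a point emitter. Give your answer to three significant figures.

33.3 μGy

Since intensity falls as 1/r², rate at 2.90 m:
265 × (0.394/2.90)² = 265 × 0.01846 = 4.892 μGy/h.
Dose = rate × time = 4.892 μGy/h × 6.800 h = 33.27 μGy.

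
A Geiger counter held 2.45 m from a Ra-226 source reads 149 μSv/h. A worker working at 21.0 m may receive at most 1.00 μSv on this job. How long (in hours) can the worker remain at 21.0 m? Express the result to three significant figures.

Intensity scales as (d₁/d₂)², so rate at 21.0 m:
(2.45/21.0)² = 0.01361, so 149 × 0.01361 = 2.028 μSv/h.
Stay time = 1.00 μSv ÷ 2.028 μSv/h = 0.4931 h.

0.493 h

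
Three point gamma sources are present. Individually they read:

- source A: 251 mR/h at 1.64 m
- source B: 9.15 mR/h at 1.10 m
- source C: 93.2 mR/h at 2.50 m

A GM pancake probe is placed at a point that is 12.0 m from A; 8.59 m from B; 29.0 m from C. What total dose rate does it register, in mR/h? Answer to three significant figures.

By superposition, sum each source's inverse-square contribution:
A: 251 × (1.64/12.0)² = 4.688 mR/h
B: 9.15 × (1.10/8.59)² = 0.1500 mR/h
C: 93.2 × (2.50/29.0)² = 0.6926 mR/h
Total = 4.688 + 0.1500 + 0.6926 = 5.531 mR/h.

5.53 mR/h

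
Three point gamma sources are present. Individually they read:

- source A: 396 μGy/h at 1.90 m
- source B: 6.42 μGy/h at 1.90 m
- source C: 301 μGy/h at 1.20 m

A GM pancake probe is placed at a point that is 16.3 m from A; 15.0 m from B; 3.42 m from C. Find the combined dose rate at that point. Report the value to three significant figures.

42.5 μGy/h

Each source contributes Iᵢ·(dᵢ/rᵢ)²; contributions add.
A: 396 × (1.90/16.3)² = 5.381 μGy/h
B: 6.42 × (1.90/15.0)² = 0.1030 μGy/h
C: 301 × (1.20/3.42)² = 37.06 μGy/h
Total = 5.381 + 0.1030 + 37.06 = 42.54 μGy/h.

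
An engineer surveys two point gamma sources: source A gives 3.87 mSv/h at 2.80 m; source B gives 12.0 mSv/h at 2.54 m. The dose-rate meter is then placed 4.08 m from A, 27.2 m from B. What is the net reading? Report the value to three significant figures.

1.93 mSv/h

Each source contributes Iᵢ·(dᵢ/rᵢ)²; contributions add.
A: 3.87 × (2.80/4.08)² = 1.823 mSv/h
B: 12.0 × (2.54/27.2)² = 0.1046 mSv/h
Total = 1.823 + 0.1046 = 1.928 mSv/h.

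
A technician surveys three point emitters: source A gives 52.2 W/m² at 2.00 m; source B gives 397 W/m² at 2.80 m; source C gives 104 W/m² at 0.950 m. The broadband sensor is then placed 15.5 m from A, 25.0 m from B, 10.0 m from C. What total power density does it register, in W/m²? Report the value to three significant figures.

6.79 W/m²

By superposition, sum each source's inverse-square contribution:
A: 52.2 × (2.00/15.5)² = 0.8691 W/m²
B: 397 × (2.80/25.0)² = 4.980 W/m²
C: 104 × (0.950/10.0)² = 0.9386 W/m²
Total = 0.8691 + 4.980 + 0.9386 = 6.788 W/m².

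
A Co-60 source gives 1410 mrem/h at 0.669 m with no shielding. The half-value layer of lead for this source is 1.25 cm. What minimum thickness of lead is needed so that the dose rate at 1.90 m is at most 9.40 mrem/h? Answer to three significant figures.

5.27 cm

At 1.90 m, distance alone gives 1410 × (0.669/1.90)² = 1410 × 0.1240 = 174.8 mrem/h.
Further attenuation needed: 174.8/9.40 = 18.60.
n = log₂(18.60) = 4.217 half-value layers.
Thickness = 4.217 × 1.25 cm = 5.271 cm.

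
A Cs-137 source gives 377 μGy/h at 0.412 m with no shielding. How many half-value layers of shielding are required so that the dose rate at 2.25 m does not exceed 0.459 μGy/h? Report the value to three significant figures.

4.78 half-value layers

At 2.25 m, distance alone gives (0.412/2.25)² = 0.03353, so 377 × 0.03353 = 12.64 μGy/h.
Further attenuation needed: 12.64/0.459 = 27.54.
n = log₂(27.54) = 4.783 half-value layers.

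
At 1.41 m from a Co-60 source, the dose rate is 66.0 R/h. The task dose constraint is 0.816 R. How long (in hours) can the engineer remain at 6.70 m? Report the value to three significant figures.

Applying the 1/r² law, rate at 6.70 m:
66.0 × (1.41/6.70)² = 66.0 × 0.04429 = 2.923 R/h.
Stay time = 0.816 R ÷ 2.923 R/h = 0.2792 h.

0.279 h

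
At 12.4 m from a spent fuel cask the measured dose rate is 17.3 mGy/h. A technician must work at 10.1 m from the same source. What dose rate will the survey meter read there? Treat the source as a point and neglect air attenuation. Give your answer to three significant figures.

Applying the 1/r² law, scaling from 12.4 m to 10.1 m:
(12.4/10.1)² = 1.507, so 17.3 × 1.507 = 26.07 mGy/h.

26.1 mGy/h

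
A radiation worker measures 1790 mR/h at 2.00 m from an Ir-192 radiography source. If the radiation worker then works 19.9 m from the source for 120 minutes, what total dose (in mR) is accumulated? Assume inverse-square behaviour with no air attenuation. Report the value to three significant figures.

Since intensity falls as 1/r², rate at 19.9 m:
1790 × (2.00/19.9)² = 1790 × 0.01010 = 18.08 mR/h.
Dose = rate × time = 18.08 mR/h × 2.000 h = 36.16 mR.

36.2 mR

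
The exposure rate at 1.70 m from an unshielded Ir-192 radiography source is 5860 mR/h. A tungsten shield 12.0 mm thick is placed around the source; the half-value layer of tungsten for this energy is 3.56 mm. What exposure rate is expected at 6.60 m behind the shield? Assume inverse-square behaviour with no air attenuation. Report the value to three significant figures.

Distance alone: (1.70/6.60)² = 0.06635, so 5860 × 0.06635 = 388.8 mR/h.
Shield: 12.0/3.56 = 3.371 half-value layers → attenuation 2^(−3.371) = 0.09666.
Combined: 388.8 × 0.09666 = 37.58 mR/h.

37.6 mR/h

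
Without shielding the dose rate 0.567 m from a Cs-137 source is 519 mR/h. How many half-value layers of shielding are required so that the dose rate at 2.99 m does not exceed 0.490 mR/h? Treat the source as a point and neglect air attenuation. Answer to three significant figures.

5.25 half-value layers

At 2.99 m, distance alone gives (0.567/2.99)² = 0.03596, so 519 × 0.03596 = 18.66 mR/h.
Further attenuation needed: 18.66/0.490 = 38.08.
n = log₂(38.08) = 5.251 half-value layers.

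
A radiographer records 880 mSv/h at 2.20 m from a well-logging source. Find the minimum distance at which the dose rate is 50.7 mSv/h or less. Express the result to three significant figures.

Since intensity falls as 1/r², d₂ = d₁·√(I₁/I₂).
I₁/I₂ = 880/50.7 = 17.36, so d₂ = 2.20 × √17.36 = 9.166 m.

9.17 m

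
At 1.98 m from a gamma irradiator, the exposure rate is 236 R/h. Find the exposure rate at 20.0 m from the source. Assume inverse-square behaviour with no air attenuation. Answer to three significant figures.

2.31 R/h

Intensity scales as (d₁/d₂)², so the rate at 20.0 m is
(1.98/20.0)² = 0.009801, so 236 × 0.009801 = 2.313 R/h.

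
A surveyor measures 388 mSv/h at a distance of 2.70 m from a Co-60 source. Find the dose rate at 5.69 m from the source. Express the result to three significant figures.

Using I₁d₁² = I₂d₂², the rate at 5.69 m is
(2.70/5.69)² = 0.2252, so 388 × 0.2252 = 87.38 mSv/h.

87.4 mSv/h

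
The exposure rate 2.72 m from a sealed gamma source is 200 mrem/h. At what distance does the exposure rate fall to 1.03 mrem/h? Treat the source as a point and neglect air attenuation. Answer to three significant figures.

37.9 m

Intensity scales as (d₁/d₂)², so d₂ = d₁·√(I₁/I₂).
I₁/I₂ = 200/1.03 = 194.2, so d₂ = 2.72 × √194.2 = 37.90 m.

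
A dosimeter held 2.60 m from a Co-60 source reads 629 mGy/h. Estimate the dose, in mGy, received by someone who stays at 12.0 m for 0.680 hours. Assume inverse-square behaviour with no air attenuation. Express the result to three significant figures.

20.1 mGy

Since intensity falls as 1/r², rate at 12.0 m:
(2.60/12.0)² = 0.04694, so 629 × 0.04694 = 29.53 mGy/h.
Dose = rate × time = 29.53 mGy/h × 0.6800 h = 20.08 mGy.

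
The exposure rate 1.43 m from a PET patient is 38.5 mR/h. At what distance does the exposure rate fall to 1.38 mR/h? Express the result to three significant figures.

7.55 m

By the inverse-square law, d₂ = d₁·√(I₁/I₂).
I₁/I₂ = 38.5/1.38 = 27.90, so d₂ = 1.43 × √27.90 = 7.553 m.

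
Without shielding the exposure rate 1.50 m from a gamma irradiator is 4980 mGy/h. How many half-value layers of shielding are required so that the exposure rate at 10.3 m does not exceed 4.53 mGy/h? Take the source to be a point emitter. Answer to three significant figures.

4.54 half-value layers

At 10.3 m, distance alone gives (1.50/10.3)² = 0.02121, so 4980 × 0.02121 = 105.6 mGy/h.
Further attenuation needed: 105.6/4.53 = 23.31.
n = log₂(23.31) = 4.543 half-value layers.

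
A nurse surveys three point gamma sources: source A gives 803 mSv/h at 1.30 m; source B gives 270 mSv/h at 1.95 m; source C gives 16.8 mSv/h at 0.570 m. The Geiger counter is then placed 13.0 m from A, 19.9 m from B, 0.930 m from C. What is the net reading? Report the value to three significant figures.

16.9 mSv/h

Each source contributes Iᵢ·(dᵢ/rᵢ)²; contributions add.
A: 803 × (1.30/13.0)² = 8.030 mSv/h
B: 270 × (1.95/19.9)² = 2.593 mSv/h
C: 16.8 × (0.570/0.930)² = 6.311 mSv/h
Total = 8.030 + 2.593 + 6.311 = 16.93 mSv/h.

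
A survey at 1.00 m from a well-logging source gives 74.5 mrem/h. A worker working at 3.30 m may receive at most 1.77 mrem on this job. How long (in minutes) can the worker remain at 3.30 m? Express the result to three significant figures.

15.5 min

Intensity scales as (d₁/d₂)², so rate at 3.30 m:
74.5 × (1.00/3.30)² = 74.5 × 0.09183 = 6.841 mrem/h.
Stay time = 1.77 mrem ÷ 6.841 mrem/h = 0.2587 h = 15.52 min.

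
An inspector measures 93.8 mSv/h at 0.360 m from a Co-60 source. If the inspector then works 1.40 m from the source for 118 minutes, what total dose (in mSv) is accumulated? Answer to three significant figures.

By the inverse-square law, rate at 1.40 m:
93.8 × (0.360/1.40)² = 93.8 × 0.06612 = 6.202 mSv/h.
Dose = rate × time = 6.202 mSv/h × 1.967 h = 12.20 mSv.

12.2 mSv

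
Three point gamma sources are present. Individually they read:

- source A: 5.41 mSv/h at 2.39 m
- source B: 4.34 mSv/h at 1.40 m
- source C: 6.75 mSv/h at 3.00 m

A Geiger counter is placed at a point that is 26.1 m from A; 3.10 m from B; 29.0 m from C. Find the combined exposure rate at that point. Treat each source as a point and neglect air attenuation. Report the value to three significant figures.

By superposition, sum each source's inverse-square contribution:
A: 5.41 × (2.39/26.1)² = 0.04536 mSv/h
B: 4.34 × (1.40/3.10)² = 0.8852 mSv/h
C: 6.75 × (3.00/29.0)² = 0.07224 mSv/h
Total = 0.04536 + 0.8852 + 0.07224 = 1.003 mSv/h.

1.00 mSv/h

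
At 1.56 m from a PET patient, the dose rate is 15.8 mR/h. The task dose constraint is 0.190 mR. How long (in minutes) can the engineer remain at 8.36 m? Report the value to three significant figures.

20.7 min

Applying the 1/r² law, rate at 8.36 m:
15.8 × (1.56/8.36)² = 15.8 × 0.03482 = 0.5502 mR/h.
Stay time = 0.190 mR ÷ 0.5502 mR/h = 0.3453 h = 20.72 min.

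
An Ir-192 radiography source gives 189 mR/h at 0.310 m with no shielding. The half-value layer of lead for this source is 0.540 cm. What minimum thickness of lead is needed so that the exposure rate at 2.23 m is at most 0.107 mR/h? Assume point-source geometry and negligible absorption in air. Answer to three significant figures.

At 2.23 m, distance alone gives 189 × (0.310/2.23)² = 189 × 0.01932 = 3.651 mR/h.
Further attenuation needed: 3.651/0.107 = 34.12.
n = log₂(34.12) = 5.093 half-value layers.
Thickness = 5.093 × 0.540 cm = 2.750 cm.

2.75 cm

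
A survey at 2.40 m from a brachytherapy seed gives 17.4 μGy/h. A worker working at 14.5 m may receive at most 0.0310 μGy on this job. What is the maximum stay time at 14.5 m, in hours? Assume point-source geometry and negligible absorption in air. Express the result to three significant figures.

Since intensity falls as 1/r², rate at 14.5 m:
17.4 × (2.40/14.5)² = 17.4 × 0.02740 = 0.4768 μGy/h.
Stay time = 0.0310 μGy ÷ 0.4768 μGy/h = 0.06502 h.

0.0650 h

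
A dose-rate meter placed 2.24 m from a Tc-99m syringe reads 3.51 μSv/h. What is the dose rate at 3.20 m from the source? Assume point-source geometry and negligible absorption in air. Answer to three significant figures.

Intensity scales as (d₁/d₂)², so scaling from 2.24 m to 3.20 m:
(2.24/3.20)² = 0.4900, so 3.51 × 0.4900 = 1.720 μSv/h.

1.72 μSv/h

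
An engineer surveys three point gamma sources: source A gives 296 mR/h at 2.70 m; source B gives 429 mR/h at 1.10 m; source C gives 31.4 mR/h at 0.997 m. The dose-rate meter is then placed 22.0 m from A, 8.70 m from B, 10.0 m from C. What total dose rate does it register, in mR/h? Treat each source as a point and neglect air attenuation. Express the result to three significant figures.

11.6 mR/h

Each source contributes Iᵢ·(dᵢ/rᵢ)²; contributions add.
A: 296 × (2.70/22.0)² = 4.458 mR/h
B: 429 × (1.10/8.70)² = 6.858 mR/h
C: 31.4 × (0.997/10.0)² = 0.3121 mR/h
Total = 4.458 + 6.858 + 0.3121 = 11.63 mR/h.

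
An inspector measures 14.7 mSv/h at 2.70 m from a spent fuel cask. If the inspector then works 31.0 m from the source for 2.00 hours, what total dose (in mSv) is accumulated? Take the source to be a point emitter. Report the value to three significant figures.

0.223 mSv

Applying the 1/r² law, rate at 31.0 m:
14.7 × (2.70/31.0)² = 14.7 × 0.007586 = 0.1115 mSv/h.
Dose = rate × time = 0.1115 mSv/h × 2.000 h = 0.2230 mSv.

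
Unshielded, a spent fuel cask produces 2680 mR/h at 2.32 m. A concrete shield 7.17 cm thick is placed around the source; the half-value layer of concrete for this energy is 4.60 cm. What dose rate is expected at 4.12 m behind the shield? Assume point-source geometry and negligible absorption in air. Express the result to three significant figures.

Distance alone: (2.32/4.12)² = 0.3171, so 2680 × 0.3171 = 849.8 mR/h.
Shield: 7.17/4.60 = 1.559 half-value layers → attenuation 2^(−1.559) = 0.3394.
Combined: 849.8 × 0.3394 = 288.4 mR/h.

288 mR/h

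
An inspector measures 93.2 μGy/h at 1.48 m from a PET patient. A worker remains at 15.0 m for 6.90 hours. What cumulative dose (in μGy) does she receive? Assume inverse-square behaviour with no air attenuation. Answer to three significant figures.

By the inverse-square law, rate at 15.0 m:
(1.48/15.0)² = 0.009735, so 93.2 × 0.009735 = 0.9073 μGy/h.
Dose = rate × time = 0.9073 μGy/h × 6.900 h = 6.260 μGy.

6.26 μGy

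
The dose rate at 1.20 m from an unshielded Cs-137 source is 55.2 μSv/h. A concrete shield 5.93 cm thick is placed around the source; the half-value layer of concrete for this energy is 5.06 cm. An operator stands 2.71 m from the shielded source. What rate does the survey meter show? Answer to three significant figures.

4.80 μSv/h

Distance alone: 55.2 × (1.20/2.71)² = 55.2 × 0.1961 = 10.82 μSv/h.
Shield: 5.93/5.06 = 1.172 half-value layers → attenuation 2^(−1.172) = 0.4438.
Combined: 10.82 × 0.4438 = 4.802 μSv/h.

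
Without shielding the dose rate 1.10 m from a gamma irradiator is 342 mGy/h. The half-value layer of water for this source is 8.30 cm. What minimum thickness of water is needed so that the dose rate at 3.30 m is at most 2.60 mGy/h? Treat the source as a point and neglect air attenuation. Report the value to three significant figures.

32.1 cm

At 3.30 m, distance alone gives 342 × (1.10/3.30)² = 342 × 0.1111 = 38.00 mGy/h.
Further attenuation needed: 38.00/2.60 = 14.62.
n = log₂(14.62) = 3.870 half-value layers.
Thickness = 3.870 × 8.30 cm = 32.12 cm.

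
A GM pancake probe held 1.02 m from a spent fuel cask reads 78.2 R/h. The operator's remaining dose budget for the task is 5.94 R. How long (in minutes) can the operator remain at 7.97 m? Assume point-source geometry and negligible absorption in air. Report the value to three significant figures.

278 min

Intensity scales as (d₁/d₂)², so rate at 7.97 m:
(1.02/7.97)² = 0.01638, so 78.2 × 0.01638 = 1.281 R/h.
Stay time = 5.94 R ÷ 1.281 R/h = 4.637 h = 278.2 min.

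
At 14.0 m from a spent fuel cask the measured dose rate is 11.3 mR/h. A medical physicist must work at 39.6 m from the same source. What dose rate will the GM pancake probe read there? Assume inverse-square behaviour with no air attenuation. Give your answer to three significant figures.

Intensity scales as (d₁/d₂)², so scaling from 14.0 m to 39.6 m:
(14.0/39.6)² = 0.1250, so 11.3 × 0.1250 = 1.413 mR/h.

1.41 mR/h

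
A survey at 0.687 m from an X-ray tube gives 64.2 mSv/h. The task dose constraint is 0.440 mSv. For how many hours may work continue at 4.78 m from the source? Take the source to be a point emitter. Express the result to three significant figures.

Applying the 1/r² law, rate at 4.78 m:
(0.687/4.78)² = 0.02066, so 64.2 × 0.02066 = 1.326 mSv/h.
Stay time = 0.440 mSv ÷ 1.326 mSv/h = 0.3318 h.

0.332 h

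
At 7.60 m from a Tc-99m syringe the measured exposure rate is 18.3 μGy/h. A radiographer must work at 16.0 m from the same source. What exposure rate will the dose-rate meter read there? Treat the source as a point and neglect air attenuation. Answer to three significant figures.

Since intensity falls as 1/r², scaling from 7.60 m to 16.0 m:
(7.60/16.0)² = 0.2256, so 18.3 × 0.2256 = 4.128 μGy/h.

4.13 μGy/h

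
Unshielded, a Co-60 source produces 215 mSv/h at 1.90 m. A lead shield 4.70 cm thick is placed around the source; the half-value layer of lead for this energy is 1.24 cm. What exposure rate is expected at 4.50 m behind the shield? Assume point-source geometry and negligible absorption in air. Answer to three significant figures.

2.77 mSv/h

Distance alone: (1.90/4.50)² = 0.1783, so 215 × 0.1783 = 38.33 mSv/h.
Shield: 4.70/1.24 = 3.790 half-value layers → attenuation 2^(−3.790) = 0.07229.
Combined: 38.33 × 0.07229 = 2.771 mSv/h.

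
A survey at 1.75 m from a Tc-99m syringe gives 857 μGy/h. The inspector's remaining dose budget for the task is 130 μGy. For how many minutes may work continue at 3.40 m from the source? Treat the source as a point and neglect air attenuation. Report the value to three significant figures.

Intensity scales as (d₁/d₂)², so rate at 3.40 m:
857 × (1.75/3.40)² = 857 × 0.2649 = 227.0 μGy/h.
Stay time = 130 μGy ÷ 227.0 μGy/h = 0.5727 h = 34.36 min.

34.4 min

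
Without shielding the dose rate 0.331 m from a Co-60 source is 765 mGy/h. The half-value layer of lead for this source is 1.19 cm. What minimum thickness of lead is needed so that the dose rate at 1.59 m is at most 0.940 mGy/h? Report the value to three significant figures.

6.12 cm

At 1.59 m, distance alone gives 765 × (0.331/1.59)² = 765 × 0.04334 = 33.16 mGy/h.
Further attenuation needed: 33.16/0.940 = 35.28.
n = log₂(35.28) = 5.141 half-value layers.
Thickness = 5.141 × 1.19 cm = 6.118 cm.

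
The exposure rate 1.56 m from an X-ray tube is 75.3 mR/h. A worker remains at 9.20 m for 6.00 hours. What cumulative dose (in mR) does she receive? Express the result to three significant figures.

13.0 mR

By the inverse-square law, rate at 9.20 m:
75.3 × (1.56/9.20)² = 75.3 × 0.02875 = 2.165 mR/h.
Dose = rate × time = 2.165 mR/h × 6.000 h = 12.99 mR.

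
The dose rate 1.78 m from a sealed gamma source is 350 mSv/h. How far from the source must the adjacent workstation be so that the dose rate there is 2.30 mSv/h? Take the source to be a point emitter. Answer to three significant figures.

22.0 m

Using I₁d₁² = I₂d₂², d₂ = d₁·√(I₁/I₂).
I₁/I₂ = 350/2.30 = 152.2, so d₂ = 1.78 × √152.2 = 21.96 m.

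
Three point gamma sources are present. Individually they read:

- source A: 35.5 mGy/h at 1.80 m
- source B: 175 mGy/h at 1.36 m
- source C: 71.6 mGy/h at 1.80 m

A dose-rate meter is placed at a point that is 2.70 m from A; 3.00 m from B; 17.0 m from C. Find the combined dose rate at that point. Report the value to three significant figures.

By superposition, sum each source's inverse-square contribution:
A: 35.5 × (1.80/2.70)² = 15.78 mGy/h
B: 175 × (1.36/3.00)² = 35.96 mGy/h
C: 71.6 × (1.80/17.0)² = 0.8027 mGy/h
Total = 15.78 + 35.96 + 0.8027 = 52.54 mGy/h.

52.5 mGy/h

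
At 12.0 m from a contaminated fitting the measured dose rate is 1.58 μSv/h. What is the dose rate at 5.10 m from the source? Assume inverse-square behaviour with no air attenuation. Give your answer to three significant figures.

Using I₁d₁² = I₂d₂², scaling from 12.0 m to 5.10 m:
1.58 × (12.0/5.10)² = 1.58 × 5.536 = 8.747 μSv/h.

8.75 μSv/h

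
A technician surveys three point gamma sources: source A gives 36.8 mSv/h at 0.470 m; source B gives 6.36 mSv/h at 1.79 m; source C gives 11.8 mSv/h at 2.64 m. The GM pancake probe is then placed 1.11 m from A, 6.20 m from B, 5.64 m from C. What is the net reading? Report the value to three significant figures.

Each source contributes Iᵢ·(dᵢ/rᵢ)²; contributions add.
A: 36.8 × (0.470/1.11)² = 6.598 mSv/h
B: 6.36 × (1.79/6.20)² = 0.5301 mSv/h
C: 11.8 × (2.64/5.64)² = 2.585 mSv/h
Total = 6.598 + 0.5301 + 2.585 = 9.713 mSv/h.

9.71 mSv/h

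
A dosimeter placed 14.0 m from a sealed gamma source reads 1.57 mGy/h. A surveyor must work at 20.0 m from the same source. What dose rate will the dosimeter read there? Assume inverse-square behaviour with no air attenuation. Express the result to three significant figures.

Since intensity falls as 1/r², scaling from 14.0 m to 20.0 m:
1.57 × (14.0/20.0)² = 1.57 × 0.4900 = 0.7693 mGy/h.

0.769 mGy/h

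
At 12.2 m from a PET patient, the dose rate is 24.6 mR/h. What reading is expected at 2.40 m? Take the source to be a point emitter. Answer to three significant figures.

Applying the 1/r² law, the rate at 2.40 m is
(12.2/2.40)² = 25.84, so 24.6 × 25.84 = 635.7 mR/h.

636 mR/h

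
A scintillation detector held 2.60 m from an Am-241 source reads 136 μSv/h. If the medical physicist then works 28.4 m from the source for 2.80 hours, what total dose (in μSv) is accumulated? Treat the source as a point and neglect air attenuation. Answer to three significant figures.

3.19 μSv

Intensity scales as (d₁/d₂)², so rate at 28.4 m:
(2.60/28.4)² = 0.008381, so 136 × 0.008381 = 1.140 μSv/h.
Dose = rate × time = 1.140 μSv/h × 2.800 h = 3.192 μSv.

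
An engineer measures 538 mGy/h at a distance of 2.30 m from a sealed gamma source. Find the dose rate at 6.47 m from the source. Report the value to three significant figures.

Applying the 1/r² law, the rate at 6.47 m is
(2.30/6.47)² = 0.1264, so 538 × 0.1264 = 68.00 mGy/h.

68.0 mGy/h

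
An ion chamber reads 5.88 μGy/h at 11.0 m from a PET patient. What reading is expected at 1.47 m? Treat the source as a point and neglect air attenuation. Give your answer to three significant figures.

Applying the 1/r² law, the rate at 1.47 m is
(11.0/1.47)² = 56.00, so 5.88 × 56.00 = 329.3 μGy/h.

329 μGy/h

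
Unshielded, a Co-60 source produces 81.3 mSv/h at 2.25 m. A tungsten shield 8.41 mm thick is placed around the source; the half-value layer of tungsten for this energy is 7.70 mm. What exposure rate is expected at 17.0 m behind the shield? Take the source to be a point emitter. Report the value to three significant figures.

Distance alone: 81.3 × (2.25/17.0)² = 81.3 × 0.01752 = 1.424 mSv/h.
Shield: 8.41/7.70 = 1.092 half-value layers → attenuation 2^(−1.092) = 0.4691.
Combined: 1.424 × 0.4691 = 0.6680 mSv/h.

0.668 mSv/h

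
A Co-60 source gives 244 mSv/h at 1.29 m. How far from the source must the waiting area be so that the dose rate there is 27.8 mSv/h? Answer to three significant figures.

3.82 m

By the inverse-square law, d₂ = d₁·√(I₁/I₂).
I₁/I₂ = 244/27.8 = 8.777, so d₂ = 1.29 × √8.777 = 3.822 m.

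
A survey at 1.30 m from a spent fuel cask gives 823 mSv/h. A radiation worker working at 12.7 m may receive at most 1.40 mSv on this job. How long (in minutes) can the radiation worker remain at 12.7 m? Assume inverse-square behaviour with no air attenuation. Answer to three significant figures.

9.74 min

Intensity scales as (d₁/d₂)², so rate at 12.7 m:
(1.30/12.7)² = 0.01048, so 823 × 0.01048 = 8.625 mSv/h.
Stay time = 1.40 mSv ÷ 8.625 mSv/h = 0.1623 h = 9.738 min.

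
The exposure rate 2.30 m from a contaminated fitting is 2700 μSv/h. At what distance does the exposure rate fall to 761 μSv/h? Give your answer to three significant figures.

4.33 m

Intensity scales as (d₁/d₂)², so d₂ = d₁·√(I₁/I₂).
I₁/I₂ = 2700/761 = 3.548, so d₂ = 2.30 × √3.548 = 4.332 m.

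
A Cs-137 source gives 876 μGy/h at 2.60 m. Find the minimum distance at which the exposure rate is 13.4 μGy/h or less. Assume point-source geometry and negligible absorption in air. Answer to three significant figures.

21.0 m

By the inverse-square law, d₂ = d₁·√(I₁/I₂).
I₁/I₂ = 876/13.4 = 65.37, so d₂ = 2.60 × √65.37 = 21.02 m.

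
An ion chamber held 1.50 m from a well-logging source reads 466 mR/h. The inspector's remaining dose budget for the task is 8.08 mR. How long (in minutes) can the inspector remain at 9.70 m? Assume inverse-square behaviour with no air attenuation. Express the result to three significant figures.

43.5 min

Applying the 1/r² law, rate at 9.70 m:
(1.50/9.70)² = 0.02391, so 466 × 0.02391 = 11.14 mR/h.
Stay time = 8.08 mR ÷ 11.14 mR/h = 0.7253 h = 43.52 min.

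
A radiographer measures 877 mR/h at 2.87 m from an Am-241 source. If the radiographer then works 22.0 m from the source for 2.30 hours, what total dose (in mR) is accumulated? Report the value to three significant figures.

Since intensity falls as 1/r², rate at 22.0 m:
877 × (2.87/22.0)² = 877 × 0.01702 = 14.93 mR/h.
Dose = rate × time = 14.93 mR/h × 2.300 h = 34.34 mR.

34.3 mR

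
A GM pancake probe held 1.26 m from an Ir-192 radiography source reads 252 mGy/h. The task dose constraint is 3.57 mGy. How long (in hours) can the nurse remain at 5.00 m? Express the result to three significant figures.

Applying the 1/r² law, rate at 5.00 m:
(1.26/5.00)² = 0.06350, so 252 × 0.06350 = 16.00 mGy/h.
Stay time = 3.57 mGy ÷ 16.00 mGy/h = 0.2231 h.

0.223 h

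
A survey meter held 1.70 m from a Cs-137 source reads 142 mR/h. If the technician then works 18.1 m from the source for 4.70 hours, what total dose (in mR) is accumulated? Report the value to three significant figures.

Using I₁d₁² = I₂d₂², rate at 18.1 m:
142 × (1.70/18.1)² = 142 × 0.008821 = 1.253 mR/h.
Dose = rate × time = 1.253 mR/h × 4.700 h = 5.889 mR.

5.89 mR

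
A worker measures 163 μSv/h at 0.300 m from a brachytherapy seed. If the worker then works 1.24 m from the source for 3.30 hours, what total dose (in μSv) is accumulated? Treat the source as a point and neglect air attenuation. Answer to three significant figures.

31.5 μSv

Since intensity falls as 1/r², rate at 1.24 m:
(0.300/1.24)² = 0.05853, so 163 × 0.05853 = 9.540 μSv/h.
Dose = rate × time = 9.540 μSv/h × 3.300 h = 31.48 μSv.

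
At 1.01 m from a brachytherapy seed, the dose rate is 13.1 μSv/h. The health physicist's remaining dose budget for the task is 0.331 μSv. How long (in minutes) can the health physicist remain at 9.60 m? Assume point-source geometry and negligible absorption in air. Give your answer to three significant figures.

137 min

Using I₁d₁² = I₂d₂², rate at 9.60 m:
13.1 × (1.01/9.60)² = 13.1 × 0.01107 = 0.1450 μSv/h.
Stay time = 0.331 μSv ÷ 0.1450 μSv/h = 2.283 h = 137.0 min.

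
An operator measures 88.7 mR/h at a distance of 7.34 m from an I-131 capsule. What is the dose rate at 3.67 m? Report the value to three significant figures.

Applying the 1/r² law, the rate at 3.67 m is
88.7 × (7.34/3.67)² = 88.7 × 4.000 = 354.8 mR/h.

355 mR/h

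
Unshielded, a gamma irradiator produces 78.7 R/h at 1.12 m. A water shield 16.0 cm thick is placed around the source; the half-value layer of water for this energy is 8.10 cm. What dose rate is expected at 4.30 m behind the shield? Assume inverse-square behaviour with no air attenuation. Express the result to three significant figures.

1.36 R/h

Distance alone: (1.12/4.30)² = 0.06784, so 78.7 × 0.06784 = 5.339 R/h.
Shield: 16.0/8.10 = 1.975 half-value layers → attenuation 2^(−1.975) = 0.2544.
Combined: 5.339 × 0.2544 = 1.358 R/h.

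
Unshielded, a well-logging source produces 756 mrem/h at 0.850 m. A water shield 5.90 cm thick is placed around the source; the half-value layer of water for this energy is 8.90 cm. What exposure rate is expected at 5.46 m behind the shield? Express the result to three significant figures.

11.6 mrem/h

Distance alone: 756 × (0.850/5.46)² = 756 × 0.02424 = 18.33 mrem/h.
Shield: 5.90/8.90 = 0.6629 half-value layers → attenuation 2^(−0.6629) = 0.6316.
Combined: 18.33 × 0.6316 = 11.58 mrem/h.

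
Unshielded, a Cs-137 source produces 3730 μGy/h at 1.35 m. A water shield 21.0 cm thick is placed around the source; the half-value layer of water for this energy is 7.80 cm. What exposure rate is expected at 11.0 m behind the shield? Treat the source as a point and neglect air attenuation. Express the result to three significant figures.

8.69 μGy/h

Distance alone: (1.35/11.0)² = 0.01506, so 3730 × 0.01506 = 56.17 μGy/h.
Shield: 21.0/7.80 = 2.692 half-value layers → attenuation 2^(−2.692) = 0.1547.
Combined: 56.17 × 0.1547 = 8.689 μGy/h.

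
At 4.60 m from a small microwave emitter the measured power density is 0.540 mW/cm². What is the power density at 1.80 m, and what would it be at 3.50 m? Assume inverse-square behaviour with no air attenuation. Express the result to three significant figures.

Applying the 1/r² law,
At 1.80 m: 0.540 × (4.60/1.80)² = 0.540 × 6.531 = 3.527 mW/cm²
At 3.50 m: (1.80/3.50)² = 0.2645, so 3.527 × 0.2645 = 0.9329 mW/cm².

3.53 mW/cm²; 0.933 mW/cm²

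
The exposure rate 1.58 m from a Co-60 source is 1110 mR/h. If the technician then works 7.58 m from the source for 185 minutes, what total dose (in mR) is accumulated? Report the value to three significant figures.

Using I₁d₁² = I₂d₂², rate at 7.58 m:
(1.58/7.58)² = 0.04345, so 1110 × 0.04345 = 48.23 mR/h.
Dose = rate × time = 48.23 mR/h × 3.083 h = 148.7 mR.

149 mR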